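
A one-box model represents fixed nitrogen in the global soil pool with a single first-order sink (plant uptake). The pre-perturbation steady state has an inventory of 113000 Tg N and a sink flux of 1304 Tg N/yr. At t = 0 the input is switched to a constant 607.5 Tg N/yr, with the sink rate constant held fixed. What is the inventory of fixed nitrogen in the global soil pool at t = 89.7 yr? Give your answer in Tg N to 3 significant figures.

74100 Tg N

The sink rate constant is k = F₀/M₀ = 1304/113000 = 0.01154 yr⁻¹.
Solving dM/dt = F₁ − kM with M(0) = M₀ gives M(t) = F₁/k + (M₀ − F₁/k)·e^(−kt).
F₁/k = 607.5/0.01154 = 52644 Tg N; kt = 0.01154 × 89.7 = 1.035, e^(−kt) = 0.3552.
M(89.7) = 52644 + (113000 − 52644) × 0.3552 = 52644 + 21440 = 74081 Tg N.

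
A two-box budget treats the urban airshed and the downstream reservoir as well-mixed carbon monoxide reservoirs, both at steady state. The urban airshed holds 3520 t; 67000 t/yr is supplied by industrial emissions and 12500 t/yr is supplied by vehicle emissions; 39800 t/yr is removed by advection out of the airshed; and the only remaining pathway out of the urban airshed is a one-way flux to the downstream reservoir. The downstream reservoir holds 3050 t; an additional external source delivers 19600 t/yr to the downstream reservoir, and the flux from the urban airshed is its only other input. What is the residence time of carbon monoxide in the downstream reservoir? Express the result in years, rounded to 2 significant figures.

0.051 yr

Balance the urban airshed: ΣF_in = 67000 + 12500 = 79500 t/yr.
Flux to the downstream reservoir = ΣF_in − (39800) = 39700 t/yr.
Total input to the downstream reservoir = 39700 + 19600 = 59300 t/yr; at steady state this equals its total output.
τ = M / F = 3050 / 59300 = 0.05143 yr.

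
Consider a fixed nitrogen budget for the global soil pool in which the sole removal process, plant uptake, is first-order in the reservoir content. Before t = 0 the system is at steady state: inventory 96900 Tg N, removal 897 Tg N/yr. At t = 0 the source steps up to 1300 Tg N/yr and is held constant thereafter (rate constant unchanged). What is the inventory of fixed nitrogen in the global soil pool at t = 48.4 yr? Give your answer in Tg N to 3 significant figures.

Residence time τ = M₀/F₀ = 108.0 yr. The eventual steady state is M_∞ = M₀·(F₁/F₀) = 96900 × 1300/897 = 140430 Tg N.
The anomaly ΔM(t) = M(t) − M_∞ decays as ΔM₀·e^(−t/τ) with ΔM₀ = 96900 − 140430 = −43530 Tg N.
At t = 48.4 yr, e^(−t/τ) = e^(−0.4480) = 0.6389, so ΔM = −27810 Tg N and M = 140430 − 27810 = 112620 Tg N.

113000 Tg N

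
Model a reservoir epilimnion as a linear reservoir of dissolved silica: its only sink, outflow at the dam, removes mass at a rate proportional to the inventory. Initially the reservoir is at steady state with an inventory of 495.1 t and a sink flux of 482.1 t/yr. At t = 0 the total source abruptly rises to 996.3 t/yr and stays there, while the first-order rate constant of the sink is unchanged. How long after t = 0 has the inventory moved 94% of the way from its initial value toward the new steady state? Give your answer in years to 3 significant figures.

2.89 yr

τ = M₀/F₀ = 495.1/482.1 = 1.027 yr.
The remaining gap fraction is e^(−t/τ); 94% covered ⇒ e^(−t/τ) = 0.0600.
t = −τ ln(0.0600) = 1.027 × 2.813 = 2.889 yr.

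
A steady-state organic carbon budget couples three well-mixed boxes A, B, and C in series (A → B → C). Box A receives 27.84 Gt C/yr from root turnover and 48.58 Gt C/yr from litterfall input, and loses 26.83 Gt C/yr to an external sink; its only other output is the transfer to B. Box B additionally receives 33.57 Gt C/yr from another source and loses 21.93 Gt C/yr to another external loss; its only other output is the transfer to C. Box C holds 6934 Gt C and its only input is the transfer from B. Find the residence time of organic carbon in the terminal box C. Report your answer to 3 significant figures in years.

Box A: F(A→B) = (27.84 + 48.58) − 26.83 = 49.590 Gt C/yr.
Box B: F(B→C) = (49.590 + 33.57) − 21.93 = 61.230 Gt C/yr.
Box C throughput = its input = 61.230 Gt C/yr; τ = 6934 / 61.230 = 113.2 yr.

113 yr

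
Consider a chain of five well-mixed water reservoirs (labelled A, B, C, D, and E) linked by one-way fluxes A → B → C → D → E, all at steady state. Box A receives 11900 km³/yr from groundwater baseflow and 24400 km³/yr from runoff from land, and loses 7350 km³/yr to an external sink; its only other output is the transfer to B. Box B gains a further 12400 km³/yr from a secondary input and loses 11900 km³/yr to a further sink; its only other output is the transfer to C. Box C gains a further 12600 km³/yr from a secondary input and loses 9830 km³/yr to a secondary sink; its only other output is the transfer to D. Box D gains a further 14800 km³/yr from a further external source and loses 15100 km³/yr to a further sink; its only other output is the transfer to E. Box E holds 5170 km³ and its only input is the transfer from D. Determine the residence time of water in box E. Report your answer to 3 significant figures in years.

0.162 yr

Box A: F(A→B) = (11900 + 24400) − 7350 = 28950 km³/yr.
Box B: F(B→C) = (28950 + 12400) − 11900 = 29450 km³/yr.
Box C: F(C→D) = (29450 + 12600) − 9830 = 32220 km³/yr.
Box D: F(D→E) = (32220 + 14800) − 15100 = 31920 km³/yr.
Box E throughput = its input = 31920 km³/yr; τ = 5170 / 31920 = 0.1620 yr.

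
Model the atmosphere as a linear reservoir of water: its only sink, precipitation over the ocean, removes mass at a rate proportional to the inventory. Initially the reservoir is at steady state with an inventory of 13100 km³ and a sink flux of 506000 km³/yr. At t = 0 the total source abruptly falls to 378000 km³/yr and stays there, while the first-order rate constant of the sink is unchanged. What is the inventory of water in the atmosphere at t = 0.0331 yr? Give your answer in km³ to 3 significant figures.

10700 km³

The sink rate constant is k = F₀/M₀ = 506000/13100 = 38.63 yr⁻¹.
Solving dM/dt = F₁ − kM with M(0) = M₀ gives M(t) = F₁/k + (M₀ − F₁/k)·e^(−kt).
F₁/k = 378000/38.63 = 9786.2 km³; kt = 38.63 × 0.0331 = 1.279, e^(−kt) = 0.2784.
M(0.0331) = 9786.2 + (13100 − 9786.2) × 0.2784 = 9786.2 + 922.7 = 10709 km³.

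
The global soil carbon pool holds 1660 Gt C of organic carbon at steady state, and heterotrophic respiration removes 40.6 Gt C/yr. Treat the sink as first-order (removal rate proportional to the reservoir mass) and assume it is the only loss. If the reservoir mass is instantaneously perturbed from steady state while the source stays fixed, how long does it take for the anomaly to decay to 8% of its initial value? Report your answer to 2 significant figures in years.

For a linear reservoir the anomaly decays as exp(−t/τ) with τ = M/F = 1660/40.6 = 40.89 yr.
exp(−t/τ) = 0.08 ⇒ t = −τ ln(0.08) = 40.89 × 2.526 = 103.3 yr.

100 yr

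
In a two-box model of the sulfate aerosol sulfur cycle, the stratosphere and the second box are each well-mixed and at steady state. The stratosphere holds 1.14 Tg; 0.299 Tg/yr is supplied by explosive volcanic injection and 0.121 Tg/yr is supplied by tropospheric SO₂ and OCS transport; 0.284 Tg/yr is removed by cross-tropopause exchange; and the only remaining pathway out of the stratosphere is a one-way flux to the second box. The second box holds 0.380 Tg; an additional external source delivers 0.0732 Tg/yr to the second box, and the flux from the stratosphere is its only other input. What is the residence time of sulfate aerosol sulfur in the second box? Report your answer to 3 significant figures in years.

Balance the stratosphere: ΣF_in = 0.299 + 0.121 = 0.42000 Tg/yr.
Flux to the second box = ΣF_in − (0.284) = 0.13600 Tg/yr.
Total input to the second box = 0.13600 + 0.0732 = 0.20920 Tg/yr; at steady state this equals its total output.
τ = M / F = 0.380 / 0.20920 = 1.816 yr.

1.82 yr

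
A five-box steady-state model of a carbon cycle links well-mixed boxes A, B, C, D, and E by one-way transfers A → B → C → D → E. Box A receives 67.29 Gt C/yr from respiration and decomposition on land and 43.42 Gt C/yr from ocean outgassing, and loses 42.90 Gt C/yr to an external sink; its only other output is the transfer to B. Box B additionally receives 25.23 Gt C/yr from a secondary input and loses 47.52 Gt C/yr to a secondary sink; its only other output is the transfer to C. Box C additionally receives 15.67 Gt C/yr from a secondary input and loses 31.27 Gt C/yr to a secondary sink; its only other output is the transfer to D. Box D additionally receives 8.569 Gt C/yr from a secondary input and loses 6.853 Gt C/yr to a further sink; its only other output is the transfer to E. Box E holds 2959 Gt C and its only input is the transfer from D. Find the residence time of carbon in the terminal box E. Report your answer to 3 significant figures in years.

Box A: F(A→B) = (67.29 + 43.42) − 42.90 = 67.810 Gt C/yr.
Box B: F(B→C) = (67.810 + 25.23) − 47.52 = 45.520 Gt C/yr.
Box C: F(C→D) = (45.520 + 15.67) − 31.27 = 29.920 Gt C/yr.
Box D: F(D→E) = (29.920 + 8.569) − 6.853 = 31.636 Gt C/yr.
Box E throughput = its input = 31.636 Gt C/yr; τ = 2959 / 31.636 = 93.53 yr.

93.5 yr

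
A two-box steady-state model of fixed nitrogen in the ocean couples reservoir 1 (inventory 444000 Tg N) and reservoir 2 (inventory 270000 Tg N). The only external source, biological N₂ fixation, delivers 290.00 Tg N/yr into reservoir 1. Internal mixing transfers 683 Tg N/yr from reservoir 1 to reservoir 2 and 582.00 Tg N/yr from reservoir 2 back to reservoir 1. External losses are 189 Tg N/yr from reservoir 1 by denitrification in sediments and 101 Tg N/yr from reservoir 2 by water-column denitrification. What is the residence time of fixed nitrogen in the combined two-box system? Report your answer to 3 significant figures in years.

For the system as a whole, the A↔B exchange is internal and contributes nothing to the throughput; only the external sinks remove mass.
M_total = 444000 + 270000 = 714000 Tg N.
ΣF_external_out = 189 + 101 = 290.00 Tg N/yr.
τ = M_total / ΣF_ext = 714000 / 290.00 = 2462 yr.

2460 yr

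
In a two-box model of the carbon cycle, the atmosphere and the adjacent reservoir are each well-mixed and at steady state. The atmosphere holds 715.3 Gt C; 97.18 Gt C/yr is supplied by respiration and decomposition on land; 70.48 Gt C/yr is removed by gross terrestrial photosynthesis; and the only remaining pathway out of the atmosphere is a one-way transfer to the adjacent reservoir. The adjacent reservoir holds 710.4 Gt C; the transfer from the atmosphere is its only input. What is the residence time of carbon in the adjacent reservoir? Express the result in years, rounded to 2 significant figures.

27 yr

Balance the atmosphere: ΣF_in = 97.180 Gt C/yr.
Transfer to the adjacent reservoir = ΣF_in − (70.48) = 26.700 Gt C/yr.
At steady state the output of the adjacent reservoir equals its input, 26.700 Gt C/yr.
τ = M / F = 710.4 / 26.700 = 26.61 yr.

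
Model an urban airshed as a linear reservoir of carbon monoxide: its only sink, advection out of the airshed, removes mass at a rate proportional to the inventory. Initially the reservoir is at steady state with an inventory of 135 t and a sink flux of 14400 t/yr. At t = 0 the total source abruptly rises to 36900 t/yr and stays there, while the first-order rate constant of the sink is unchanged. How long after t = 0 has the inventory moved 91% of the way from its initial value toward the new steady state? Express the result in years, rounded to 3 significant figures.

0.0226 yr

τ = M₀/F₀ = 135/14400 = 0.009375 yr.
The remaining gap fraction is e^(−t/τ); 91% covered ⇒ e^(−t/τ) = 0.0900.
t = −τ ln(0.0900) = 0.009375 × 2.408 = 0.02257 yr.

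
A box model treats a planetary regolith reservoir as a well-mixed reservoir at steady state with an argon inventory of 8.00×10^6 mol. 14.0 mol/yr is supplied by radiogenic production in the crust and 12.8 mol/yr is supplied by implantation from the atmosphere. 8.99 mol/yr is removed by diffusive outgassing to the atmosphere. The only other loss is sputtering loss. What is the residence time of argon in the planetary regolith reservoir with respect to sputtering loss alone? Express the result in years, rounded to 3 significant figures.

449000 yr

At steady state ΣF_in = ΣF_out.
ΣF_in = 14.0 + 12.8 = 26.800 mol/yr.
Sputtering loss flux = ΣF_in − (8.99) = 26.800 − 8.990 = 17.81 mol/yr.
τ = M / F = 8.00×10^6 / 17.81 = 449200 yr.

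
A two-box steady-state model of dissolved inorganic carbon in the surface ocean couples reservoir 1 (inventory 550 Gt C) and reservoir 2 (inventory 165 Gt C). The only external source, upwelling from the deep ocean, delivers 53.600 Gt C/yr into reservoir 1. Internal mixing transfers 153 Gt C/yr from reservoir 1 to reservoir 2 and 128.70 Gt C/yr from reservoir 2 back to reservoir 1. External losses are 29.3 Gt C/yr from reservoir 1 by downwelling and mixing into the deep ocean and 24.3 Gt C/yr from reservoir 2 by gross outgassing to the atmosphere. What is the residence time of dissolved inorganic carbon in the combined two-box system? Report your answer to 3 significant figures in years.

13.3 yr

Residence time in the combined system uses the total inventory and the total *external* removal — internal exchanges between the two boxes cancel.
M_total = 550 + 165 = 715.00 Gt C.
ΣF_external_out = 29.3 + 24.3 = 53.600 Gt C/yr.
τ = M_total / ΣF_ext = 715.00 / 53.600 = 13.34 yr.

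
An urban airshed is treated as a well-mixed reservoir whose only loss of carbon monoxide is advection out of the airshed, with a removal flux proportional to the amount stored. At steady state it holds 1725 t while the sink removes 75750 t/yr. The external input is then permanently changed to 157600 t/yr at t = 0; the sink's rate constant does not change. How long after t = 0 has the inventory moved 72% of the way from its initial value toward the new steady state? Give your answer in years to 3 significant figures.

τ = M₀/F₀ = 1725/75750 = 0.02277 yr.
The remaining gap fraction is e^(−t/τ); 72% covered ⇒ e^(−t/τ) = 0.280.
t = −τ ln(0.280) = 0.02277 × 1.273 = 0.02899 yr.

0.0290 yr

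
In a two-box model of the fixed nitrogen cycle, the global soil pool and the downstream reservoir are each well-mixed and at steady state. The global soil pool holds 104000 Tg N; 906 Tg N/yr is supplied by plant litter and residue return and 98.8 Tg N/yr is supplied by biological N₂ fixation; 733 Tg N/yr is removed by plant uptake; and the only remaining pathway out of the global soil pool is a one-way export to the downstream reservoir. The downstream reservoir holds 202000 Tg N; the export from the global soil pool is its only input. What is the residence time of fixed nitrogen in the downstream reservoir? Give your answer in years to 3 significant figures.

Balance the global soil pool: ΣF_in = 906 + 98.8 = 1004.8 Tg N/yr.
Export to the downstream reservoir = ΣF_in − (733) = 271.80 Tg N/yr.
At steady state the output of the downstream reservoir equals its input, 271.80 Tg N/yr.
τ = M / F = 202000 / 271.80 = 743.2 yr.

743 yr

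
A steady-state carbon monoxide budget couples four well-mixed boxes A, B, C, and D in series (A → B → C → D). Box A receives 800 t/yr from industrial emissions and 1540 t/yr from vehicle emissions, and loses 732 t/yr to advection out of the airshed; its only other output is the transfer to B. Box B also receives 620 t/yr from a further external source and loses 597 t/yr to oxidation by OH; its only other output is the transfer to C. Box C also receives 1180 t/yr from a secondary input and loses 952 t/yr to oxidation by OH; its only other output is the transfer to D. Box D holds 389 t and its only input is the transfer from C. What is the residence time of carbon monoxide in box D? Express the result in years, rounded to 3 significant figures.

Box A: F(A→B) = (800 + 1540) − 732 = 1608.0 t/yr.
Box B: F(B→C) = (1608.0 + 620) − 597 = 1631.0 t/yr.
Box C: F(C→D) = (1631.0 + 1180) − 952 = 1859.0 t/yr.
Box D throughput = its input = 1859.0 t/yr; τ = 389 / 1859.0 = 0.2093 yr.

0.209 yr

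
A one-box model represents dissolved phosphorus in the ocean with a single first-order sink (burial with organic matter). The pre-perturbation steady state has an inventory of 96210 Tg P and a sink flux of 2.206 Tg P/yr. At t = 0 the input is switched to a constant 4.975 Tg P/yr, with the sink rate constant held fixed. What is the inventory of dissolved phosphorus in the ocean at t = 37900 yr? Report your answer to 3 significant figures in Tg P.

τ = M₀/F₀ = 96210/2.206 = 43610 yr; rate constant k = 1/τ.
New steady state M_∞ = F₁/k = F₁·τ = 4.975 × 43610 = 216970 Tg P.
M(t) = M_∞ + (M₀ − M_∞)·e^(−t/τ); t/τ = 37900/43610 = 0.8690, so e^(−t/τ) = 0.4194.
M(t) = 216970 − 120800 × 0.4194 = 166330 Tg P.

166000 Tg P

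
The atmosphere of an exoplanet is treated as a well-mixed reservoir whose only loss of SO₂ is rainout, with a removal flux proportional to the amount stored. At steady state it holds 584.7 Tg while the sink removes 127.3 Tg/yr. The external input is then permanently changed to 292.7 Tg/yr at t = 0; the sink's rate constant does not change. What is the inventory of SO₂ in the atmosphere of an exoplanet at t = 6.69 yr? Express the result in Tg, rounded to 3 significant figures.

Residence time τ = M₀/F₀ = 4.593 yr. The eventual steady state is M_∞ = M₀·(F₁/F₀) = 584.7 × 292.7/127.3 = 1344.4 Tg.
The anomaly ΔM(t) = M(t) − M_∞ decays as ΔM₀·e^(−t/τ) with ΔM₀ = 584.7 − 1344.4 = −759.7 Tg.
At t = 6.69 yr, e^(−t/τ) = e^(−1.457) = 0.2330, so ΔM = −177.0 Tg and M = 1344.4 − 177.0 = 1167.4 Tg.

1170 Tg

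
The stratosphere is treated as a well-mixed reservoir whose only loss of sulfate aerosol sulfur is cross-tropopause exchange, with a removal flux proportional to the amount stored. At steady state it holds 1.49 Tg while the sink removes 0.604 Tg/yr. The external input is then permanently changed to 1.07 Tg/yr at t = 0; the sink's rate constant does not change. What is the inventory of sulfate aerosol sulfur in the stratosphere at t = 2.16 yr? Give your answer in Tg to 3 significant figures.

2.16 Tg

τ = M₀/F₀ = 1.49/0.604 = 2.467 yr; rate constant k = 1/τ.
New steady state M_∞ = F₁/k = F₁·τ = 1.07 × 2.467 = 2.6396 Tg.
M(t) = M_∞ + (M₀ − M_∞)·e^(−t/τ); t/τ = 2.16/2.467 = 0.8756, so e^(−t/τ) = 0.4166.
M(t) = 2.6396 − 1.150 × 0.4166 = 2.1606 Tg.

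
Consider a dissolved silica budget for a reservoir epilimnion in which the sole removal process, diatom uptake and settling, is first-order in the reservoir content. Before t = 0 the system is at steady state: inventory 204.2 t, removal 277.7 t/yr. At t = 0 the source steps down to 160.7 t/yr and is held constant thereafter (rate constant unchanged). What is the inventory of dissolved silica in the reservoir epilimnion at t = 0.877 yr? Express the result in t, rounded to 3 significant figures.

144 t

The sink rate constant is k = F₀/M₀ = 277.7/204.2 = 1.360 yr⁻¹.
Solving dM/dt = F₁ − kM with M(0) = M₀ gives M(t) = F₁/k + (M₀ − F₁/k)·e^(−kt).
F₁/k = 160.7/1.360 = 118.17 t; kt = 1.360 × 0.877 = 1.193, e^(−kt) = 0.3034.
M(0.877) = 118.17 + (204.2 − 118.17) × 0.3034 = 118.17 + 26.10 = 144.27 t.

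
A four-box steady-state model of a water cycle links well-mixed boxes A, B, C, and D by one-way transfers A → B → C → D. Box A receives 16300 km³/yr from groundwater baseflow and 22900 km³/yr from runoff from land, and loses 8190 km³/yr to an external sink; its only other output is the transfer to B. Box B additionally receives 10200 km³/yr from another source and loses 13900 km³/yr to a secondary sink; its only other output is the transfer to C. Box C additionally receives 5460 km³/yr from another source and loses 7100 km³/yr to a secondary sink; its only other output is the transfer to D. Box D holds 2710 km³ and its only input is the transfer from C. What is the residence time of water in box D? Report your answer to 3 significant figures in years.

Box A: F(A→B) = (16300 + 22900) − 8190 = 31010 km³/yr.
Box B: F(B→C) = (31010 + 10200) − 13900 = 27310 km³/yr.
Box C: F(C→D) = (27310 + 5460) − 7100 = 25670 km³/yr.
Box D throughput = its input = 25670 km³/yr; τ = 2710 / 25670 = 0.1056 yr.

0.106 yr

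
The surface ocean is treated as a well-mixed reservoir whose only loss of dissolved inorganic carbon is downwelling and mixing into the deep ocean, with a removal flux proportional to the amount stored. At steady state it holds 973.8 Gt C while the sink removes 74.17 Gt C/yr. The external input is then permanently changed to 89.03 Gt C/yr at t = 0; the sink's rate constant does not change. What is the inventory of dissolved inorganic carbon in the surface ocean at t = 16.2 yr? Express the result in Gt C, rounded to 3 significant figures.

1110 Gt C

τ = M₀/F₀ = 973.8/74.17 = 13.13 yr; rate constant k = 1/τ.
New steady state M_∞ = F₁/k = F₁·τ = 89.03 × 13.13 = 1168.9 Gt C.
M(t) = M_∞ + (M₀ − M_∞)·e^(−t/τ); t/τ = 16.2/13.13 = 1.234, so e^(−t/τ) = 0.2912.
M(t) = 1168.9 − 195.1 × 0.2912 = 1112.1 Gt C.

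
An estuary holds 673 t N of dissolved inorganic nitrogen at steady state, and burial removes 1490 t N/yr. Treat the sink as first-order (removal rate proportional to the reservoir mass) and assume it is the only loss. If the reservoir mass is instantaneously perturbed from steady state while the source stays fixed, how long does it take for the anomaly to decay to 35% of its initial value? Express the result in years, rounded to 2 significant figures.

For a linear reservoir the anomaly decays as exp(−t/τ) with τ = M/F = 673/1490 = 0.4517 yr.
exp(−t/τ) = 0.35 ⇒ t = −τ ln(0.35) = 0.4517 × 1.050 = 0.4742 yr.

0.47 yr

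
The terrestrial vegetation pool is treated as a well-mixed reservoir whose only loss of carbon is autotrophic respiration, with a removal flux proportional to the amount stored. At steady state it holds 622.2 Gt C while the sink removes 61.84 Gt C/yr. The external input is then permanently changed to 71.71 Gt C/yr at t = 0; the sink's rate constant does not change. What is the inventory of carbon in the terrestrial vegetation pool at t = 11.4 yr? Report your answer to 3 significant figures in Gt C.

τ = M₀/F₀ = 622.2/61.84 = 10.06 yr; rate constant k = 1/τ.
New steady state M_∞ = F₁/k = F₁·τ = 71.71 × 10.06 = 721.51 Gt C.
M(t) = M_∞ + (M₀ − M_∞)·e^(−t/τ); t/τ = 11.4/10.06 = 1.133, so e^(−t/τ) = 0.3221.
M(t) = 721.51 − 99.31 × 0.3221 = 689.52 Gt C.

690 Gt C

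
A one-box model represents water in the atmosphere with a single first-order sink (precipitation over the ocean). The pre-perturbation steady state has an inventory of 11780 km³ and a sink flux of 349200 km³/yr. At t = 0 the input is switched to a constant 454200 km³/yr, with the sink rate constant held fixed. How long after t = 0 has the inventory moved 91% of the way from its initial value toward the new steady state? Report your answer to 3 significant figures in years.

0.0812 yr

τ = M₀/F₀ = 11780/349200 = 0.03373 yr.
The remaining gap fraction is e^(−t/τ); 91% covered ⇒ e^(−t/τ) = 0.0900.
t = −τ ln(0.0900) = 0.03373 × 2.408 = 0.08123 yr.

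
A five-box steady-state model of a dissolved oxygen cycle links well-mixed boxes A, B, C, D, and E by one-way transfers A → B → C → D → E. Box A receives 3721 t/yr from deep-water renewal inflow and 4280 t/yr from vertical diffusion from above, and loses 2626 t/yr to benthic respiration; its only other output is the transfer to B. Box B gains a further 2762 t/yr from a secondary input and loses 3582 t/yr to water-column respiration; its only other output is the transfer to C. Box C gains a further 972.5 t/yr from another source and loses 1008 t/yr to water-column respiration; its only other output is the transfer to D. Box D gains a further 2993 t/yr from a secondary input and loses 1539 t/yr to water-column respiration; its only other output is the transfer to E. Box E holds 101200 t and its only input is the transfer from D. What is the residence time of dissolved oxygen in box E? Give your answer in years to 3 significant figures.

16.9 yr

Box A: F(A→B) = (3721 + 4280) − 2626 = 5375.0 t/yr.
Box B: F(B→C) = (5375.0 + 2762) − 3582 = 4555.0 t/yr.
Box C: F(C→D) = (4555.0 + 972.5) − 1008 = 4519.5 t/yr.
Box D: F(D→E) = (4519.5 + 2993) − 1539 = 5973.5 t/yr.
Box E throughput = its input = 5973.5 t/yr; τ = 101200 / 5973.5 = 16.94 yr.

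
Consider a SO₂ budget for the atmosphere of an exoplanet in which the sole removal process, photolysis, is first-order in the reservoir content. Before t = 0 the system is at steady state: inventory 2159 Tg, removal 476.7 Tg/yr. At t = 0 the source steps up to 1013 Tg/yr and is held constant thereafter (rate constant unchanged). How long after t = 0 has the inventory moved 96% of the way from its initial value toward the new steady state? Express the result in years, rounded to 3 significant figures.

τ = M₀/F₀ = 2159/476.7 = 4.529 yr.
The remaining gap fraction is e^(−t/τ); 96% covered ⇒ e^(−t/τ) = 0.0400.
t = −τ ln(0.0400) = 4.529 × 3.219 = 14.58 yr.

14.6 yr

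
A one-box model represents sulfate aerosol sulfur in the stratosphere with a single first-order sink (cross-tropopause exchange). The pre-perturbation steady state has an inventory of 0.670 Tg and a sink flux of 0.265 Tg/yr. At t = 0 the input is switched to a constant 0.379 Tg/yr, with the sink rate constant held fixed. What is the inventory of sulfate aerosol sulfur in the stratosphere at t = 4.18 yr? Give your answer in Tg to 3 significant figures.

The sink rate constant is k = F₀/M₀ = 0.265/0.670 = 0.3955 yr⁻¹.
Solving dM/dt = F₁ − kM with M(0) = M₀ gives M(t) = F₁/k + (M₀ − F₁/k)·e^(−kt).
F₁/k = 0.379/0.3955 = 0.95823 Tg; kt = 0.3955 × 4.18 = 1.653, e^(−kt) = 0.1914.
M(4.18) = 0.95823 + (0.670 − 0.95823) × 0.1914 = 0.95823 − 0.05517 = 0.90305 Tg.

0.903 Tg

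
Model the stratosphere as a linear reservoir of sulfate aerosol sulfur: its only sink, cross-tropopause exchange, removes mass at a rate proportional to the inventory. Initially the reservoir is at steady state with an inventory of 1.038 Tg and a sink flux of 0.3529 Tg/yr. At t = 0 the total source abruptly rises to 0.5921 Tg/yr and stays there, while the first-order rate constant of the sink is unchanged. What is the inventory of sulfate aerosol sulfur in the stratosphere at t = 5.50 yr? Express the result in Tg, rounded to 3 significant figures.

Residence time τ = M₀/F₀ = 2.941 yr. The eventual steady state is M_∞ = M₀·(F₁/F₀) = 1.038 × 0.5921/0.3529 = 1.7416 Tg.
The anomaly ΔM(t) = M(t) − M_∞ decays as ΔM₀·e^(−t/τ) with ΔM₀ = 1.038 − 1.7416 = −0.7036 Tg.
At t = 5.50 yr, e^(−t/τ) = e^(−1.870) = 0.1541, so ΔM = −0.1084 Tg and M = 1.7416 − 0.1084 = 1.6331 Tg.

1.63 Tg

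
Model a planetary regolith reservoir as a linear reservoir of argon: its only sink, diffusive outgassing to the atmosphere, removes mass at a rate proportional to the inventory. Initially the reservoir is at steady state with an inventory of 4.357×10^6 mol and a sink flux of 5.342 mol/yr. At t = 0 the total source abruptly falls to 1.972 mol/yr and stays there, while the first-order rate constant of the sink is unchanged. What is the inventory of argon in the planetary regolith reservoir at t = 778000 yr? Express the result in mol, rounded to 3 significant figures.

2.67×10^6 mol

τ = M₀/F₀ = 4.357×10^6/5.342 = 815600 yr; rate constant k = 1/τ.
New steady state M_∞ = F₁/k = F₁·τ = 1.972 × 815600 = 1.6084×10^6 mol.
M(t) = M_∞ + (M₀ − M_∞)·e^(−t/τ); t/τ = 778000/815600 = 0.9539, so e^(−t/τ) = 0.3852.
M(t) = 1.6084×10^6 + 2.749×10^6 × 0.3852 = 2.6673×10^6 mol.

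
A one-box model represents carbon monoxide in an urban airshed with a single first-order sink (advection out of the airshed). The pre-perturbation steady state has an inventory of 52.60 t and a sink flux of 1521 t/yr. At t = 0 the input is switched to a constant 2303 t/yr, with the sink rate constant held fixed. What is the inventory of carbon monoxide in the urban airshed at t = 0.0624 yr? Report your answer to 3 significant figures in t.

75.2 t

τ = M₀/F₀ = 52.60/1521 = 0.03458 yr; rate constant k = 1/τ.
New steady state M_∞ = F₁/k = F₁·τ = 2303 × 0.03458 = 79.644 t.
M(t) = M_∞ + (M₀ − M_∞)·e^(−t/τ); t/τ = 0.0624/0.03458 = 1.804, so e^(−t/τ) = 0.1646.
M(t) = 79.644 − 27.04 × 0.1646 = 75.193 t.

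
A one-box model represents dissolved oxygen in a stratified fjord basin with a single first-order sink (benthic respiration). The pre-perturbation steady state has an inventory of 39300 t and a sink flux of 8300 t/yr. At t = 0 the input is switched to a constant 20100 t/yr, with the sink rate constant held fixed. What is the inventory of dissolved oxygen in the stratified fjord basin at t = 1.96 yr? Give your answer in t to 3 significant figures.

Residence time τ = M₀/F₀ = 4.735 yr. The eventual steady state is M_∞ = M₀·(F₁/F₀) = 39300 × 20100/8300 = 95172 t.
The anomaly ΔM(t) = M(t) − M_∞ decays as ΔM₀·e^(−t/τ) with ΔM₀ = 39300 − 95172 = −55870 t.
At t = 1.96 yr, e^(−t/τ) = e^(−0.4139) = 0.6610, so ΔM = −36930 t and M = 95172 − 36930 = 58239 t.

58200 t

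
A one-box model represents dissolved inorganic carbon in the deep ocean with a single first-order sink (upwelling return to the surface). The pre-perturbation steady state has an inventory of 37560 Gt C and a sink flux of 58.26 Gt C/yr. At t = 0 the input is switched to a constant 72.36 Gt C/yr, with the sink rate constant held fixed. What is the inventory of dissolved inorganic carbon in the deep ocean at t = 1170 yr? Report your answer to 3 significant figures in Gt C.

τ = M₀/F₀ = 37560/58.26 = 644.7 yr; rate constant k = 1/τ.
New steady state M_∞ = F₁/k = F₁·τ = 72.36 × 644.7 = 46650 Gt C.
M(t) = M_∞ + (M₀ − M_∞)·e^(−t/τ); t/τ = 1170/644.7 = 1.815, so e^(−t/τ) = 0.1629.
M(t) = 46650 − 9090 × 0.1629 = 45170 Gt C.

45200 Gt C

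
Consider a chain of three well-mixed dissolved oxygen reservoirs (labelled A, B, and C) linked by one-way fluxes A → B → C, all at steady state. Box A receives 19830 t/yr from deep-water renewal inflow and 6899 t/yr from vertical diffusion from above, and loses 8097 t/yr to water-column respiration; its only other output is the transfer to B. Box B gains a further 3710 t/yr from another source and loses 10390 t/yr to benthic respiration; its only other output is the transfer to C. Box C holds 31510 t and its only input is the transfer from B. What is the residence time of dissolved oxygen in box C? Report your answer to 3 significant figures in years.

2.64 yr

Box A: F(A→B) = (19830 + 6899) − 8097 = 18632 t/yr.
Box B: F(B→C) = (18632 + 3710) − 10390 = 11952 t/yr.
Box C throughput = its input = 11952 t/yr; τ = 31510 / 11952 = 2.636 yr.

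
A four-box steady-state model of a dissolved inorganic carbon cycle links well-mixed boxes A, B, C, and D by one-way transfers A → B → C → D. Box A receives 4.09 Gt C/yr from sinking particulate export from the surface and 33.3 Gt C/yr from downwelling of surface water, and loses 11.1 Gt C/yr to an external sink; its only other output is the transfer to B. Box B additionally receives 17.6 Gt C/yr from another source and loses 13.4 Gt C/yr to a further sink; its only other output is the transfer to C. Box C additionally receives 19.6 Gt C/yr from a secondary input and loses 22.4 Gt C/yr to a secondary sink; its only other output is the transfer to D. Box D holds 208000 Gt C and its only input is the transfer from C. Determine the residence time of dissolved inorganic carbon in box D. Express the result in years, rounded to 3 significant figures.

7510 yr

Box A: F(A→B) = (4.09 + 33.3) − 11.1 = 26.290 Gt C/yr.
Box B: F(B→C) = (26.290 + 17.6) − 13.4 = 30.490 Gt C/yr.
Box C: F(C→D) = (30.490 + 19.6) − 22.4 = 27.690 Gt C/yr.
Box D throughput = its input = 27.690 Gt C/yr; τ = 208000 / 27.690 = 7512 yr.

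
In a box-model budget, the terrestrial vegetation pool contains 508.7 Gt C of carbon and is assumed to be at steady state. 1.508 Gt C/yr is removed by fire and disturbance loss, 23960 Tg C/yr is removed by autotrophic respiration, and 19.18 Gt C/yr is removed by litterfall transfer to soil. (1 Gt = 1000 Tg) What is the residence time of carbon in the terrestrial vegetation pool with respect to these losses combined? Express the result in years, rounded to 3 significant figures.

11.4 yr

Convert the autotrophic respiration flux: 23960 Tg C/yr = 23.96 Gt C/yr.
Total removal = 1.508 + 23.96 + 19.18 = 44.648 Gt C/yr.
τ = M / ΣF_out = 508.7 / 44.648 = 11.39 yr.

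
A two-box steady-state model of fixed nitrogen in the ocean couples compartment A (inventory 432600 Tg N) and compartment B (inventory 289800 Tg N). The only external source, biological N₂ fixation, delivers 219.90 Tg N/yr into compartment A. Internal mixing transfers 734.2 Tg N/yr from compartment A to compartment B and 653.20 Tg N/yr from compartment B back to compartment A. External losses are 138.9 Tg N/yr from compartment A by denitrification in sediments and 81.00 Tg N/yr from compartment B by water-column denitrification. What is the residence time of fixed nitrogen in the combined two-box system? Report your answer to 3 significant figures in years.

For the system as a whole, the A↔B exchange is internal and contributes nothing to the throughput; only the external sinks remove mass.
M_total = 432600 + 289800 = 722400 Tg N.
ΣF_external_out = 138.9 + 81.00 = 219.90 Tg N/yr.
τ = M_total / ΣF_ext = 722400 / 219.90 = 3285 yr.

3290 yr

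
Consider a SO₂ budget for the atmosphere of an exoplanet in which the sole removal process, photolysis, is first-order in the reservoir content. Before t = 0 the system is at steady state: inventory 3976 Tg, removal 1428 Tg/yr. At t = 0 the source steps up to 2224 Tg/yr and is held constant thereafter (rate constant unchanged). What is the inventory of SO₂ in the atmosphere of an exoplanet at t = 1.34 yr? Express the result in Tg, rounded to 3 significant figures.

4820 Tg

The sink rate constant is k = F₀/M₀ = 1428/3976 = 0.3592 yr⁻¹.
Solving dM/dt = F₁ − kM with M(0) = M₀ gives M(t) = F₁/k + (M₀ − F₁/k)·e^(−kt).
F₁/k = 2224/0.3592 = 6192.3 Tg; kt = 0.3592 × 1.34 = 0.4813, e^(−kt) = 0.6180.
M(1.34) = 6192.3 + (3976 − 6192.3) × 0.6180 = 6192.3 − 1370 = 4822.6 Tg.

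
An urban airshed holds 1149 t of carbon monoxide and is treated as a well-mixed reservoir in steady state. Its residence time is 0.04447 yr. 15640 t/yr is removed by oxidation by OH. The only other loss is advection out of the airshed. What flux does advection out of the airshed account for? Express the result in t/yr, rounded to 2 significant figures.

Total removal F = M/τ = 1149 / 0.04447 = 25840 t/yr.
Advection out of the airshed = F − (15640) = 25840 − 15640 = 10200 t/yr.

10000 t/yr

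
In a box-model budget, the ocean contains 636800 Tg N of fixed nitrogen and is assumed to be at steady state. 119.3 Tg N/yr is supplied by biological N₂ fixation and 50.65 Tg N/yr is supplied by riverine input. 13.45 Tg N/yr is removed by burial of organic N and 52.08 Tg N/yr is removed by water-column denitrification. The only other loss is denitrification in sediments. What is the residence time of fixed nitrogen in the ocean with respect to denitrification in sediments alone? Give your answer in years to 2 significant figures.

At steady state ΣF_in = ΣF_out.
ΣF_in = 119.3 + 50.65 = 169.95 Tg N/yr.
Denitrification in sediments flux = ΣF_in − (13.45 + 52.08) = 169.95 − 65.53 = 104.4 Tg N/yr.
τ = M / F = 636800 / 104.4 = 6098 yr.

6100 yr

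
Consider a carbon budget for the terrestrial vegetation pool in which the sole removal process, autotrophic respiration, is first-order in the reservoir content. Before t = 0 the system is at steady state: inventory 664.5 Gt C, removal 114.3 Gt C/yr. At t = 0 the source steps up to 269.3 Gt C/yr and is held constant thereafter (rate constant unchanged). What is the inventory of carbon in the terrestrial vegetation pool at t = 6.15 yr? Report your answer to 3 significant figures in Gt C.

1250 Gt C

Residence time τ = M₀/F₀ = 5.814 yr. The eventual steady state is M_∞ = M₀·(F₁/F₀) = 664.5 × 269.3/114.3 = 1565.6 Gt C.
The anomaly ΔM(t) = M(t) − M_∞ decays as ΔM₀·e^(−t/τ) with ΔM₀ = 664.5 − 1565.6 = −901.1 Gt C.
At t = 6.15 yr, e^(−t/τ) = e^(−1.058) = 0.3472, so ΔM = −312.9 Gt C and M = 1565.6 − 312.9 = 1252.7 Gt C.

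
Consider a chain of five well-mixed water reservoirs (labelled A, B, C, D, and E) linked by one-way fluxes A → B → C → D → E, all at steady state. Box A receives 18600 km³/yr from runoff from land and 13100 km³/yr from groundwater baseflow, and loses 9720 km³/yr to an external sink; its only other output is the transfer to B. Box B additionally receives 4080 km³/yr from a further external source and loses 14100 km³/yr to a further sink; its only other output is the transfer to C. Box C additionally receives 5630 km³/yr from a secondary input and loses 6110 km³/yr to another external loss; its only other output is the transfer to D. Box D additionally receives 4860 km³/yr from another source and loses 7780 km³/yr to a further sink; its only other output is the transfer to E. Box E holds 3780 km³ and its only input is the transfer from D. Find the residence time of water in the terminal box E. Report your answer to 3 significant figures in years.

0.442 yr

Box A: F(A→B) = (18600 + 13100) − 9720 = 21980 km³/yr.
Box B: F(B→C) = (21980 + 4080) − 14100 = 11960 km³/yr.
Box C: F(C→D) = (11960 + 5630) − 6110 = 11480 km³/yr.
Box D: F(D→E) = (11480 + 4860) − 7780 = 8560.0 km³/yr.
Box E throughput = its input = 8560.0 km³/yr; τ = 3780 / 8560.0 = 0.4416 yr.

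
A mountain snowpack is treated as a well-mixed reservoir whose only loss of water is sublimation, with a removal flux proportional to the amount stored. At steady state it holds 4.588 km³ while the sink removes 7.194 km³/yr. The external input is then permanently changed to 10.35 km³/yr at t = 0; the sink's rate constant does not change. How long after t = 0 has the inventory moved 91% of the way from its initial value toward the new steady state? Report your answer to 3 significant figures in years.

1.54 yr

τ = M₀/F₀ = 4.588/7.194 = 0.6378 yr.
The remaining gap fraction is e^(−t/τ); 91% covered ⇒ e^(−t/τ) = 0.0900.
t = −τ ln(0.0900) = 0.6378 × 2.408 = 1.536 yr.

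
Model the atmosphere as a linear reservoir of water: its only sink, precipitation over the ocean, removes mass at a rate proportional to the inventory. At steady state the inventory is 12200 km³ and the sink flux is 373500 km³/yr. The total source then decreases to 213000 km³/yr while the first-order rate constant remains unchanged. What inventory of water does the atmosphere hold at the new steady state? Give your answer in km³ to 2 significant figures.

7000 km³

Rate constant k = F/M = 373500 / 12200 = 30.61 yr⁻¹.
At the new steady state, source = k·M_new ⇒ M_new = 213000 / 30.61 = 6957 km³.
(Equivalently M_new = M × F_new/F_old = 12200 × 213000/373500.)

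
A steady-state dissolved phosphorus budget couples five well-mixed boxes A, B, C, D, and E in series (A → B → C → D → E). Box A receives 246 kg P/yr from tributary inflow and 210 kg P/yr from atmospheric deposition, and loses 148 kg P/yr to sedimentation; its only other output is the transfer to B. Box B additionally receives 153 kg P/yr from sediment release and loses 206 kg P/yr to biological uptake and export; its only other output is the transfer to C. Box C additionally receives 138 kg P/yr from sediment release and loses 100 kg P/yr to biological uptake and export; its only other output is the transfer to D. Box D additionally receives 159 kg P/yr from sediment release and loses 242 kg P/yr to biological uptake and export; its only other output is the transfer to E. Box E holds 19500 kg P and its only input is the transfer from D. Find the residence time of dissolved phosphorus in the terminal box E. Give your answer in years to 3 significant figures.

92.9 yr

Box A: F(A→B) = (246 + 210) − 148 = 308.00 kg P/yr.
Box B: F(B→C) = (308.00 + 153) − 206 = 255.00 kg P/yr.
Box C: F(C→D) = (255.00 + 138) − 100 = 293.00 kg P/yr.
Box D: F(D→E) = (293.00 + 159) − 242 = 210.00 kg P/yr.
Box E throughput = its input = 210.00 kg P/yr; τ = 19500 / 210.00 = 92.86 yr.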